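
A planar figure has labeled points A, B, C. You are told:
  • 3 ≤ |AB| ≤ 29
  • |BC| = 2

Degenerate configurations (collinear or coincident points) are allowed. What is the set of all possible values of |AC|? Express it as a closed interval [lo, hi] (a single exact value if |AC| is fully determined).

|AB| ∈ [3, 29]
|BC| ∈ {2}
|AC| ∈ [1, 31]

|AC| ∈ [1, 31]  (≈ [1.0000, 31.0000])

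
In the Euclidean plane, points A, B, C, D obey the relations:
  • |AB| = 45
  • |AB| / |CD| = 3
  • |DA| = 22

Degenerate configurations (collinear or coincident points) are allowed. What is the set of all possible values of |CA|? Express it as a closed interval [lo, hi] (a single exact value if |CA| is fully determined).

|AB| ∈ {45}
|AD| ∈ {22}
|CD| ∈ {15}
|BD| ∈ [23, 67]
|AC| ∈ [7, 37]
|BC| ∈ [8, 82]

|CA| ∈ [7, 37]  (≈ [7.0000, 37.0000])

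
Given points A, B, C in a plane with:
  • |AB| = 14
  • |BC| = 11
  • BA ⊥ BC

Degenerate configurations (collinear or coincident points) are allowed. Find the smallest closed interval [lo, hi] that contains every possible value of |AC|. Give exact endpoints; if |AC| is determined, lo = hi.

|AC| = √(317)  (≈ 17.8045)

|AB| ∈ {14}
|BC| ∈ {11}
|AC| ∈ {√(317)}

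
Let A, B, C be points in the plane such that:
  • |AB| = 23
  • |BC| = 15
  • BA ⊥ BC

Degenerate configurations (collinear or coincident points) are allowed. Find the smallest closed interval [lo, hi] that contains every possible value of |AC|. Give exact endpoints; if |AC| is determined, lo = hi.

|AC| = √(754)  (≈ 27.4591)

|AB| ∈ {23}
|BC| ∈ {15}
|AC| ∈ {√(754)}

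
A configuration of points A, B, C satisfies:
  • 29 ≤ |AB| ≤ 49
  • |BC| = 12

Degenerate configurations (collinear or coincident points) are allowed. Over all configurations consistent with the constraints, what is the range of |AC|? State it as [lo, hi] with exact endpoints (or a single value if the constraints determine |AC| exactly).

|AB| ∈ [29, 49]
|BC| ∈ {12}
|AC| ∈ [17, 61]

|AC| ∈ [17, 61]  (≈ [17.0000, 61.0000])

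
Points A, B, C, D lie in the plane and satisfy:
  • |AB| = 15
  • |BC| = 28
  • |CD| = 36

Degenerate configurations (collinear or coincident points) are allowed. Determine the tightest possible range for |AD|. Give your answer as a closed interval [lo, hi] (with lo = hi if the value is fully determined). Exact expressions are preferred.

|AB| ∈ {15}
|BC| ∈ {28}
|CD| ∈ {36}
|AC| ∈ [13, 43]
|BD| ∈ [8, 64]
|AD| ∈ [0, 79]

|AD| ∈ [0, 79]  (≈ [0.0000, 79.0000])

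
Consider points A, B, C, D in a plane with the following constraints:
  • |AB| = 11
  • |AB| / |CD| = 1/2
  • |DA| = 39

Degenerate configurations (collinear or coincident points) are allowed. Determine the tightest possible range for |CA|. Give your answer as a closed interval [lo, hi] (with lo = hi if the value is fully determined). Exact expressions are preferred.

|AB| ∈ {11}
|AD| ∈ {39}
|CD| ∈ {22}
|BD| ∈ [28, 50]
|AC| ∈ [17, 61]
|BC| ∈ [6, 72]

|CA| ∈ [17, 61]  (≈ [17.0000, 61.0000])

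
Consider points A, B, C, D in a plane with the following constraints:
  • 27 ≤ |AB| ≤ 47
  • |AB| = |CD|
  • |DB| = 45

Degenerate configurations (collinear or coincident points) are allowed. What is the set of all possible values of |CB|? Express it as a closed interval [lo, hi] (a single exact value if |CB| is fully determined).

|CB| ∈ [0, 92]  (≈ [0.0000, 92.0000])

|AB| ∈ [27, 47]
|BD| ∈ {45}
|CD| ∈ [27, 47]
|AD| ∈ [0, 92]
|BC| ∈ [0, 92]
|AC| ∈ [0, 139]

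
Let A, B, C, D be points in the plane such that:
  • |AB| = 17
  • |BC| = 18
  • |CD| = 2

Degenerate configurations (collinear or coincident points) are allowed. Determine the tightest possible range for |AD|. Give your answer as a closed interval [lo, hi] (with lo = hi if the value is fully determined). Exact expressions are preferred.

|AB| ∈ {17}
|BC| ∈ {18}
|CD| ∈ {2}
|AC| ∈ [1, 35]
|BD| ∈ [16, 20]
|AD| ∈ [0, 37]

|AD| ∈ [0, 37]  (≈ [0.0000, 37.0000])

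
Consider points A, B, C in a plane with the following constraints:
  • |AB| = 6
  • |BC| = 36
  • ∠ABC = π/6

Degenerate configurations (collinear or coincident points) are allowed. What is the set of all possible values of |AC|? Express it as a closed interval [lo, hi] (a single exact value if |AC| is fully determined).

|AC| = 6·√(37 - 6·√(3))  (≈ 30.9496)

|AB| ∈ {6}
|BC| ∈ {36}
|AC| ∈ {6·√(37 - 6·√(3))}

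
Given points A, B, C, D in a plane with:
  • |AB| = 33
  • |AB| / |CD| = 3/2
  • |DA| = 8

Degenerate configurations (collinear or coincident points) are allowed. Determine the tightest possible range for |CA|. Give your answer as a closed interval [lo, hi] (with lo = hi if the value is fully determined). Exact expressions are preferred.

|AB| ∈ {33}
|AD| ∈ {8}
|CD| ∈ {22}
|BD| ∈ [25, 41]
|AC| ∈ [14, 30]
|BC| ∈ [3, 63]

|CA| ∈ [14, 30]  (≈ [14.0000, 30.0000])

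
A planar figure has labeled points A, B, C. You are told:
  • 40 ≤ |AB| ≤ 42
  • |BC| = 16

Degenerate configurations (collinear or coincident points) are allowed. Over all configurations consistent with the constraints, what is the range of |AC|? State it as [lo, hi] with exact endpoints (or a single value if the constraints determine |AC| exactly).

|AB| ∈ [40, 42]
|BC| ∈ {16}
|AC| ∈ [24, 58]

|AC| ∈ [24, 58]  (≈ [24.0000, 58.0000])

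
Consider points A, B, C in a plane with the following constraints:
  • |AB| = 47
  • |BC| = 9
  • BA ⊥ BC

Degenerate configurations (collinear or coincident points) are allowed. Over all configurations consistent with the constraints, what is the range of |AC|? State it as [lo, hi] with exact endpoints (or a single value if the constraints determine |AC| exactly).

|AB| ∈ {47}
|BC| ∈ {9}
|AC| ∈ {√(2290)}

|AC| = √(2290)  (≈ 47.8539)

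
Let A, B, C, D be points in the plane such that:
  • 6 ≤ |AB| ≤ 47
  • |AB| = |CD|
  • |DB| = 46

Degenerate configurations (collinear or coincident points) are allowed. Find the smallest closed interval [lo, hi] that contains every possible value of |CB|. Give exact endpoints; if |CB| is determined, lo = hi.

|CB| ∈ [0, 93]  (≈ [0.0000, 93.0000])

|AB| ∈ [6, 47]
|BD| ∈ {46}
|CD| ∈ [6, 47]
|AD| ∈ [0, 93]
|BC| ∈ [0, 93]
|AC| ∈ [0, 140]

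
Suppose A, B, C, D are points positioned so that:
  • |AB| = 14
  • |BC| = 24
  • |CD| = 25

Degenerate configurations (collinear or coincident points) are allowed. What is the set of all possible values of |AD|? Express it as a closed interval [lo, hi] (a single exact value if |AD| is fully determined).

|AD| ∈ [0, 63]  (≈ [0.0000, 63.0000])

|AB| ∈ {14}
|BC| ∈ {24}
|CD| ∈ {25}
|AC| ∈ [10, 38]
|BD| ∈ [1, 49]
|AD| ∈ [0, 63]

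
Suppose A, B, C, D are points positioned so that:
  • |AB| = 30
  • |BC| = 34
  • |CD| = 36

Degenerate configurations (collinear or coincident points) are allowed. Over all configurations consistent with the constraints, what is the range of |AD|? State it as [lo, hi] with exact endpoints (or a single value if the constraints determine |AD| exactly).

|AD| ∈ [0, 100]  (≈ [0.0000, 100.0000])

|AB| ∈ {30}
|BC| ∈ {34}
|CD| ∈ {36}
|AC| ∈ [4, 64]
|BD| ∈ [2, 70]
|AD| ∈ [0, 100]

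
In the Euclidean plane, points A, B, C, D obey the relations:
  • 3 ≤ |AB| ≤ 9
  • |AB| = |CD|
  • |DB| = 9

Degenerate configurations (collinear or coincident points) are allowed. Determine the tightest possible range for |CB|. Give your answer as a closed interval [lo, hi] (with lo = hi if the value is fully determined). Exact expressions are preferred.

|AB| ∈ [3, 9]
|BD| ∈ {9}
|CD| ∈ [3, 9]
|AD| ∈ [0, 18]
|BC| ∈ [0, 18]
|AC| ∈ [0, 27]

|CB| ∈ [0, 18]  (≈ [0.0000, 18.0000])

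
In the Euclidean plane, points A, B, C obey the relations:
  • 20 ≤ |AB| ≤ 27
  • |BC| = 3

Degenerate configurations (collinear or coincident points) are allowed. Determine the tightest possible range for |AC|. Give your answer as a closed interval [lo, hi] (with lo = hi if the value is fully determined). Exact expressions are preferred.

|AB| ∈ [20, 27]
|BC| ∈ {3}
|AC| ∈ [17, 30]

|AC| ∈ [17, 30]  (≈ [17.0000, 30.0000])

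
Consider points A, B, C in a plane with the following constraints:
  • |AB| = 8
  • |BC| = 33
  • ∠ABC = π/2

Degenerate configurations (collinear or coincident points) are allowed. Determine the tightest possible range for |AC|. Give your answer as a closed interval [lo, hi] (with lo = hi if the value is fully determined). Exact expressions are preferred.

|AC| = √(1153)  (≈ 33.9559)

|AB| ∈ {8}
|BC| ∈ {33}
|AC| ∈ {√(1153)}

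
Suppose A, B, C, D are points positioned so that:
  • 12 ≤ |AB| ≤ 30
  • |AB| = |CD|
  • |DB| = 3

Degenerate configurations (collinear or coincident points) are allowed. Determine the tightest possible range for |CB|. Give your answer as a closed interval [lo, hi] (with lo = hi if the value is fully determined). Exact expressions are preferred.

|CB| ∈ [9, 33]  (≈ [9.0000, 33.0000])

|AB| ∈ [12, 30]
|BD| ∈ {3}
|CD| ∈ [12, 30]
|AD| ∈ [9, 33]
|BC| ∈ [9, 33]
|AC| ∈ [0, 63]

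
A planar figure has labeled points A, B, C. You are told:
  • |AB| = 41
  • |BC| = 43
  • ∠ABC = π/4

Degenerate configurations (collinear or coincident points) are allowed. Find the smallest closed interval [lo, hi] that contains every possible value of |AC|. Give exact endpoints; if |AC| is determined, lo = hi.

|AB| ∈ {41}
|BC| ∈ {43}
|AC| ∈ {√(3530 - 1763·√(2))}

|AC| = √(3530 - 1763·√(2))  (≈ 32.1985)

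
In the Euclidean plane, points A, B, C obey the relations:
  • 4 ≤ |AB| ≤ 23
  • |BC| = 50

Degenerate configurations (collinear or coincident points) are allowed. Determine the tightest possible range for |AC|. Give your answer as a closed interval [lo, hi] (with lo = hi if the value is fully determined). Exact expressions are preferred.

|AC| ∈ [27, 73]  (≈ [27.0000, 73.0000])

|AB| ∈ [4, 23]
|BC| ∈ {50}
|AC| ∈ [27, 73]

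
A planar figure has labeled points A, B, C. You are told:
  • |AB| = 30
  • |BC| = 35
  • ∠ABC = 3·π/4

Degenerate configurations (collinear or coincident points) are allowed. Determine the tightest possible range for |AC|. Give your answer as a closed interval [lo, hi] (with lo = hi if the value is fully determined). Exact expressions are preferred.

|AB| ∈ {30}
|BC| ∈ {35}
|AC| ∈ {5·√(42·√(2) + 85)}

|AC| = 5·√(42·√(2) + 85)  (≈ 60.0826)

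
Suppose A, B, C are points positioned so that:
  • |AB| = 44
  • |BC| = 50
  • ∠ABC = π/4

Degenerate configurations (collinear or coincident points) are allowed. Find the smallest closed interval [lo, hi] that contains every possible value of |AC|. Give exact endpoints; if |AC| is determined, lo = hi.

|AB| ∈ {44}
|BC| ∈ {50}
|AC| ∈ {2·√(1109 - 550·√(2))}

|AC| = 2·√(1109 - 550·√(2))  (≈ 36.3968)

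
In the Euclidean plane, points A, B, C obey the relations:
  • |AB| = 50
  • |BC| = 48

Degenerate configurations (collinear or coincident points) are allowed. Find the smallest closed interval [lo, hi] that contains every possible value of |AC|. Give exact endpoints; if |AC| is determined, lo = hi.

|AC| ∈ [2, 98]  (≈ [2.0000, 98.0000])

|AB| ∈ {50}
|BC| ∈ {48}
|AC| ∈ [2, 98]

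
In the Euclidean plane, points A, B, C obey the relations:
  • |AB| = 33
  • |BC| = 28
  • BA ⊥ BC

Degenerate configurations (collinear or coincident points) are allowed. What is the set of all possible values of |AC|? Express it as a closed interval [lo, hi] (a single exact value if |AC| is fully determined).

|AB| ∈ {33}
|BC| ∈ {28}
|AC| ∈ {√(1873)}

|AC| = √(1873)  (≈ 43.2782)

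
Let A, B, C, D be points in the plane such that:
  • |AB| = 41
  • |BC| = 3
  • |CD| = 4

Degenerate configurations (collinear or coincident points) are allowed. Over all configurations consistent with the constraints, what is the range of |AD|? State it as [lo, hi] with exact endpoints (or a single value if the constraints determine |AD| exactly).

|AD| ∈ [34, 48]  (≈ [34.0000, 48.0000])

|AB| ∈ {41}
|BC| ∈ {3}
|CD| ∈ {4}
|AC| ∈ [38, 44]
|BD| ∈ [1, 7]
|AD| ∈ [34, 48]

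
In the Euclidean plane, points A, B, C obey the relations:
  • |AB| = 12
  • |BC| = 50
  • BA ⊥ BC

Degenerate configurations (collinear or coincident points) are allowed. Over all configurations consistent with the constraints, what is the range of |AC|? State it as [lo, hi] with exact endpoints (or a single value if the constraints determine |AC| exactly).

|AB| ∈ {12}
|BC| ∈ {50}
|AC| ∈ {2·√(661)}

|AC| = 2·√(661)  (≈ 51.4198)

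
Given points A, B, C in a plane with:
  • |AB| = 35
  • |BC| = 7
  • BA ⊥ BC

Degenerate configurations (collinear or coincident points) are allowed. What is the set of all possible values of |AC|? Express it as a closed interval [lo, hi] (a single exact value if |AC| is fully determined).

|AB| ∈ {35}
|BC| ∈ {7}
|AC| ∈ {7·√(26)}

|AC| = 7·√(26)  (≈ 35.6931)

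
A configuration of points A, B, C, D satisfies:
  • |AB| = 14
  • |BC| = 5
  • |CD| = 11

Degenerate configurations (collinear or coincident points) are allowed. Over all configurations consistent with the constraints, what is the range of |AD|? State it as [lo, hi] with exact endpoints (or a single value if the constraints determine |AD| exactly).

|AB| ∈ {14}
|BC| ∈ {5}
|CD| ∈ {11}
|AC| ∈ [9, 19]
|BD| ∈ [6, 16]
|AD| ∈ [0, 30]

|AD| ∈ [0, 30]  (≈ [0.0000, 30.0000])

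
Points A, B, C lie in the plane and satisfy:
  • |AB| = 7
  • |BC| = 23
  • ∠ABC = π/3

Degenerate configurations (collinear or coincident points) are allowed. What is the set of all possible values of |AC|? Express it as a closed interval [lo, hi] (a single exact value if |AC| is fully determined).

|AB| ∈ {7}
|BC| ∈ {23}
|AC| ∈ {√(417)}

|AC| = √(417)  (≈ 20.4206)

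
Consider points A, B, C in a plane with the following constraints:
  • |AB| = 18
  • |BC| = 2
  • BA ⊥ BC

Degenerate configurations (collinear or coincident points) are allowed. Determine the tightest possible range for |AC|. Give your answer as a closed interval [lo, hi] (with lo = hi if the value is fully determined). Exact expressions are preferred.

|AC| = 2·√(82)  (≈ 18.1108)

|AB| ∈ {18}
|BC| ∈ {2}
|AC| ∈ {2·√(82)}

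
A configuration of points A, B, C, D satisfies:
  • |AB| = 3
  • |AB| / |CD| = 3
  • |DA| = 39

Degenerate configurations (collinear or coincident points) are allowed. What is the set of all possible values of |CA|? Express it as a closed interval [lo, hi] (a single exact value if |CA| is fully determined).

|AB| ∈ {3}
|AD| ∈ {39}
|CD| ∈ {1}
|BD| ∈ [36, 42]
|AC| ∈ [38, 40]
|BC| ∈ [35, 43]

|CA| ∈ [38, 40]  (≈ [38.0000, 40.0000])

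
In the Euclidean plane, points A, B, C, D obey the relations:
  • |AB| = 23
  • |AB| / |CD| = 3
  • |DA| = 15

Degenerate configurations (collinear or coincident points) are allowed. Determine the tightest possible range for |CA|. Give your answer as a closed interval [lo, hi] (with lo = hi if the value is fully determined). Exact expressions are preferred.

|CA| ∈ [22/3, 68/3]  (≈ [7.3333, 22.6667])

|AB| ∈ {23}
|AD| ∈ {15}
|CD| ∈ {23/3}
|BD| ∈ [8, 38]
|AC| ∈ [22/3, 68/3]
|BC| ∈ [1/3, 137/3]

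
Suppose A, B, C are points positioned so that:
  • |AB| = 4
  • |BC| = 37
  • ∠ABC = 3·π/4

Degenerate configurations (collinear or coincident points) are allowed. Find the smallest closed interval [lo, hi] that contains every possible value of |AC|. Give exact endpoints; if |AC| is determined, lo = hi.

|AC| = √(148·√(2) + 1385)  (≈ 39.9287)

|AB| ∈ {4}
|BC| ∈ {37}
|AC| ∈ {√(148·√(2) + 1385)}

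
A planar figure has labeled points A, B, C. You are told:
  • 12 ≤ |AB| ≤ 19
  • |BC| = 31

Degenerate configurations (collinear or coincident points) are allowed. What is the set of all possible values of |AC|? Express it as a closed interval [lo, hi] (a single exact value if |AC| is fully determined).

|AC| ∈ [12, 50]  (≈ [12.0000, 50.0000])

|AB| ∈ [12, 19]
|BC| ∈ {31}
|AC| ∈ [12, 50]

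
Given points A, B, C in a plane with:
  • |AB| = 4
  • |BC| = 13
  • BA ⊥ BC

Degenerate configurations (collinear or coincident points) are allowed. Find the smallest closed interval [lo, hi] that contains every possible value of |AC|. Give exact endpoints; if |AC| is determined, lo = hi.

|AB| ∈ {4}
|BC| ∈ {13}
|AC| ∈ {√(185)}

|AC| = √(185)  (≈ 13.6015)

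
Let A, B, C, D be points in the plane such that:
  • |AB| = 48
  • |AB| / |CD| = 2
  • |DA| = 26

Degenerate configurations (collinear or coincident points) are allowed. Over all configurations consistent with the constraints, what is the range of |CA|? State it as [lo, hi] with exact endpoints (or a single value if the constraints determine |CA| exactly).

|AB| ∈ {48}
|AD| ∈ {26}
|CD| ∈ {24}
|BD| ∈ [22, 74]
|AC| ∈ [2, 50]
|BC| ∈ [0, 98]

|CA| ∈ [2, 50]  (≈ [2.0000, 50.0000])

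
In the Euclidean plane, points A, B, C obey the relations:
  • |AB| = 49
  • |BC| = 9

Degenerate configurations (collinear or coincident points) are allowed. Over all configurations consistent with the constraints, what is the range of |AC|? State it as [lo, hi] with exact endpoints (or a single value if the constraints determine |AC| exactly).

|AC| ∈ [40, 58]  (≈ [40.0000, 58.0000])

|AB| ∈ {49}
|BC| ∈ {9}
|AC| ∈ [40, 58]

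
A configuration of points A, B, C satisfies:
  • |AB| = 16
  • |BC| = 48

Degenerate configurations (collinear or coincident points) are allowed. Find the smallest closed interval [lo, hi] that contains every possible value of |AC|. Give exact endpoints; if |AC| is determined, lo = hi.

|AB| ∈ {16}
|BC| ∈ {48}
|AC| ∈ [32, 64]

|AC| ∈ [32, 64]  (≈ [32.0000, 64.0000])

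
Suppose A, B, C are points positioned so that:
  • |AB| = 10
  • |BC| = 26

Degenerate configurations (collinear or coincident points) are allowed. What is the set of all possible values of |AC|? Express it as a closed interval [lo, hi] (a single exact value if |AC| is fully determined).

|AB| ∈ {10}
|BC| ∈ {26}
|AC| ∈ [16, 36]

|AC| ∈ [16, 36]  (≈ [16.0000, 36.0000])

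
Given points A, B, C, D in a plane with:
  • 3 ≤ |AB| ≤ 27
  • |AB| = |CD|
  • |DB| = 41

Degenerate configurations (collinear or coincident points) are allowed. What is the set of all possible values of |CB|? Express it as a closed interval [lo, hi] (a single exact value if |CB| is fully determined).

|AB| ∈ [3, 27]
|BD| ∈ {41}
|CD| ∈ [3, 27]
|AD| ∈ [14, 68]
|BC| ∈ [14, 68]
|AC| ∈ [0, 95]

|CB| ∈ [14, 68]  (≈ [14.0000, 68.0000])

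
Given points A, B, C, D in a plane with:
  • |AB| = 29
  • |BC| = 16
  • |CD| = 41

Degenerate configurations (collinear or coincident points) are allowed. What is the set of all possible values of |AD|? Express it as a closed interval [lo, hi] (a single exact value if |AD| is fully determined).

|AB| ∈ {29}
|BC| ∈ {16}
|CD| ∈ {41}
|AC| ∈ [13, 45]
|BD| ∈ [25, 57]
|AD| ∈ [0, 86]

|AD| ∈ [0, 86]  (≈ [0.0000, 86.0000])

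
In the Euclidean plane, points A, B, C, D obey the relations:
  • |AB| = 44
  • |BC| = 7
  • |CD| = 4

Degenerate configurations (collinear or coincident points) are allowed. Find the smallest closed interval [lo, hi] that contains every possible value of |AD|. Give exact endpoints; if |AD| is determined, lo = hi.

|AB| ∈ {44}
|BC| ∈ {7}
|CD| ∈ {4}
|AC| ∈ [37, 51]
|BD| ∈ [3, 11]
|AD| ∈ [33, 55]

|AD| ∈ [33, 55]  (≈ [33.0000, 55.0000])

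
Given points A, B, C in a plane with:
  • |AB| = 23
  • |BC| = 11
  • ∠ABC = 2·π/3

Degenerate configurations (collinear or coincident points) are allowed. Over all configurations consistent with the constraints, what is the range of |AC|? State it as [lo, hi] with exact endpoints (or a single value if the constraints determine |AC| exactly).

|AC| = √(903)  (≈ 30.0500)

|AB| ∈ {23}
|BC| ∈ {11}
|AC| ∈ {√(903)}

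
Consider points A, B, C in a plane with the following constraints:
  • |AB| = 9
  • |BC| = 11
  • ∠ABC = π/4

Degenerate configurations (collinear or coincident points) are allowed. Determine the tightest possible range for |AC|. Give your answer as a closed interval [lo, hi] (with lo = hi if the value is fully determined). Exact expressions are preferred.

|AC| = √(202 - 99·√(2))  (≈ 7.8736)

|AB| ∈ {9}
|BC| ∈ {11}
|AC| ∈ {√(202 - 99·√(2))}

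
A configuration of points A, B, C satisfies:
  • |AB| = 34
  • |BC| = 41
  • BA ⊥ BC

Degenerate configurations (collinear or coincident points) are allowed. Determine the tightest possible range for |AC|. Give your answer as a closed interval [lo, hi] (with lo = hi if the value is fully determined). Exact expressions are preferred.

|AB| ∈ {34}
|BC| ∈ {41}
|AC| ∈ {√(2837)}

|AC| = √(2837)  (≈ 53.2635)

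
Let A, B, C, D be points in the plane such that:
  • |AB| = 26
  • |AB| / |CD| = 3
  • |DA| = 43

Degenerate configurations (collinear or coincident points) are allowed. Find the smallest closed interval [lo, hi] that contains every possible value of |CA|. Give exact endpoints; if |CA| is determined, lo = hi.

|CA| ∈ [103/3, 155/3]  (≈ [34.3333, 51.6667])

|AB| ∈ {26}
|AD| ∈ {43}
|CD| ∈ {26/3}
|BD| ∈ [17, 69]
|AC| ∈ [103/3, 155/3]
|BC| ∈ [25/3, 233/3]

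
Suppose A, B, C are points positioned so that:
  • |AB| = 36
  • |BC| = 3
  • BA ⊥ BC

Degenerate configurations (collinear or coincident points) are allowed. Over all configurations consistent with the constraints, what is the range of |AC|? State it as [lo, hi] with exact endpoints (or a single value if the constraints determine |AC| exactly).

|AB| ∈ {36}
|BC| ∈ {3}
|AC| ∈ {3·√(145)}

|AC| = 3·√(145)  (≈ 36.1248)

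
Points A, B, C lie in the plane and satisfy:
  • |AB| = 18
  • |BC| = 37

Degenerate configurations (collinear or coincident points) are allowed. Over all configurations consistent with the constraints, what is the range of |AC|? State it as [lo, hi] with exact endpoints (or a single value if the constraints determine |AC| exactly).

|AB| ∈ {18}
|BC| ∈ {37}
|AC| ∈ [19, 55]

|AC| ∈ [19, 55]  (≈ [19.0000, 55.0000])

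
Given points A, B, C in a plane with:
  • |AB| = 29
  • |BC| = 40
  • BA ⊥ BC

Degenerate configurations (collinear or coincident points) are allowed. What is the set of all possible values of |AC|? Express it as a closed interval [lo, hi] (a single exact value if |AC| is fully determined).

|AC| = √(2441)  (≈ 49.4065)

|AB| ∈ {29}
|BC| ∈ {40}
|AC| ∈ {√(2441)}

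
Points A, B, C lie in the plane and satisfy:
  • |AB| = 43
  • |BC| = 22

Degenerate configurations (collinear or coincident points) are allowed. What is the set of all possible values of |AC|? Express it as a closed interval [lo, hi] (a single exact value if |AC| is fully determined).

|AB| ∈ {43}
|BC| ∈ {22}
|AC| ∈ [21, 65]

|AC| ∈ [21, 65]  (≈ [21.0000, 65.0000])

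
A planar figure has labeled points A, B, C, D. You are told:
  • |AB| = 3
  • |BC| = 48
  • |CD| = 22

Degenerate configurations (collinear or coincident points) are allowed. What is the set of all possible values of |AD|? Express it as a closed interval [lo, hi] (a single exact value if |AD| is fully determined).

|AB| ∈ {3}
|BC| ∈ {48}
|CD| ∈ {22}
|AC| ∈ [45, 51]
|BD| ∈ [26, 70]
|AD| ∈ [23, 73]

|AD| ∈ [23, 73]  (≈ [23.0000, 73.0000])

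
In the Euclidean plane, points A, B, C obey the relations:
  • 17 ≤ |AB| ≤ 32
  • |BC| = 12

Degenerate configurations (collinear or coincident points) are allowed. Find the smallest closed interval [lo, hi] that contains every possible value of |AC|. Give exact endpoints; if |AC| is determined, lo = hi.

|AC| ∈ [5, 44]  (≈ [5.0000, 44.0000])

|AB| ∈ [17, 32]
|BC| ∈ {12}
|AC| ∈ [5, 44]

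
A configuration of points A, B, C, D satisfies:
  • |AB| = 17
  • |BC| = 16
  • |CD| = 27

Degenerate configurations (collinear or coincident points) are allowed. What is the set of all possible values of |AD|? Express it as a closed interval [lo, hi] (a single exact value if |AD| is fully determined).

|AD| ∈ [0, 60]  (≈ [0.0000, 60.0000])

|AB| ∈ {17}
|BC| ∈ {16}
|CD| ∈ {27}
|AC| ∈ [1, 33]
|BD| ∈ [11, 43]
|AD| ∈ [0, 60]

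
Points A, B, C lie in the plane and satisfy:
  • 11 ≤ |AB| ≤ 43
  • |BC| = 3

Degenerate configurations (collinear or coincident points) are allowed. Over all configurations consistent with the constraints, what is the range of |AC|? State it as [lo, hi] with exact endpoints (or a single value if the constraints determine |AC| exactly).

|AB| ∈ [11, 43]
|BC| ∈ {3}
|AC| ∈ [8, 46]

|AC| ∈ [8, 46]  (≈ [8.0000, 46.0000])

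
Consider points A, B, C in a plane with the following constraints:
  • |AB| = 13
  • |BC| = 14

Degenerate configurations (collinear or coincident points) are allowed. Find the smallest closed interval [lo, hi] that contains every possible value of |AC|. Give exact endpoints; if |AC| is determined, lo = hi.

|AC| ∈ [1, 27]  (≈ [1.0000, 27.0000])

|AB| ∈ {13}
|BC| ∈ {14}
|AC| ∈ [1, 27]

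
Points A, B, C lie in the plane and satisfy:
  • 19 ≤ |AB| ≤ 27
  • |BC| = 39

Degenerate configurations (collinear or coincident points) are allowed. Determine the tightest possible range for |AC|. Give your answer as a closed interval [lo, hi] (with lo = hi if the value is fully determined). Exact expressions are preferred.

|AC| ∈ [12, 66]  (≈ [12.0000, 66.0000])

|AB| ∈ [19, 27]
|BC| ∈ {39}
|AC| ∈ [12, 66]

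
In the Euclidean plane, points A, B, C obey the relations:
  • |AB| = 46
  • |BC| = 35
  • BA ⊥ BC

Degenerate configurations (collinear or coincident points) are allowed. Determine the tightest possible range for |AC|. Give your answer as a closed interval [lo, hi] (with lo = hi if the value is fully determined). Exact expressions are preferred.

|AB| ∈ {46}
|BC| ∈ {35}
|AC| ∈ {√(3341)}

|AC| = √(3341)  (≈ 57.8014)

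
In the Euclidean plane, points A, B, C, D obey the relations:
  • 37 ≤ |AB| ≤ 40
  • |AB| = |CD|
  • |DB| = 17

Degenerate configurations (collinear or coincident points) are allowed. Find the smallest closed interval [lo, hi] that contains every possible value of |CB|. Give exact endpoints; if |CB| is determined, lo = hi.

|AB| ∈ [37, 40]
|BD| ∈ {17}
|CD| ∈ [37, 40]
|AD| ∈ [20, 57]
|BC| ∈ [20, 57]
|AC| ∈ [0, 97]

|CB| ∈ [20, 57]  (≈ [20.0000, 57.0000])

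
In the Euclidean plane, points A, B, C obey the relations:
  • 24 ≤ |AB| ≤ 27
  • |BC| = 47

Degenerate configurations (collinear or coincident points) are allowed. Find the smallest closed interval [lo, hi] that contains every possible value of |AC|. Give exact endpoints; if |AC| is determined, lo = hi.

|AB| ∈ [24, 27]
|BC| ∈ {47}
|AC| ∈ [20, 74]

|AC| ∈ [20, 74]  (≈ [20.0000, 74.0000])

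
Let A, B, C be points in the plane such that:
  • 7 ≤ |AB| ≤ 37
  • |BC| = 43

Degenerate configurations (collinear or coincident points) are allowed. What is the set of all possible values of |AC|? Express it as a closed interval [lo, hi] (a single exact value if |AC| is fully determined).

|AC| ∈ [6, 80]  (≈ [6.0000, 80.0000])

|AB| ∈ [7, 37]
|BC| ∈ {43}
|AC| ∈ [6, 80]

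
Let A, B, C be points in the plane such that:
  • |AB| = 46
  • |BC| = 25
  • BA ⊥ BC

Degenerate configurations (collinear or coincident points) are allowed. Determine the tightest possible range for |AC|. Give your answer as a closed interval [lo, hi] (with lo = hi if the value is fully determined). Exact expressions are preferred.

|AC| = √(2741)  (≈ 52.3546)

|AB| ∈ {46}
|BC| ∈ {25}
|AC| ∈ {√(2741)}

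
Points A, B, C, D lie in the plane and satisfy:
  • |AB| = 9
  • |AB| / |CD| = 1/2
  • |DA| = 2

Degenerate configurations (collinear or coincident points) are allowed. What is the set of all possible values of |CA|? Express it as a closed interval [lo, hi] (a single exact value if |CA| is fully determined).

|CA| ∈ [16, 20]  (≈ [16.0000, 20.0000])

|AB| ∈ {9}
|AD| ∈ {2}
|CD| ∈ {18}
|BD| ∈ [7, 11]
|AC| ∈ [16, 20]
|BC| ∈ [7, 29]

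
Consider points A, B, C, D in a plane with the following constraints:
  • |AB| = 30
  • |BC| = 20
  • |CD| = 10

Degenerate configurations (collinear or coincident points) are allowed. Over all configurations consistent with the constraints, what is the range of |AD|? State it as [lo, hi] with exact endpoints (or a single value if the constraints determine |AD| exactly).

|AD| ∈ [0, 60]  (≈ [0.0000, 60.0000])

|AB| ∈ {30}
|BC| ∈ {20}
|CD| ∈ {10}
|AC| ∈ [10, 50]
|BD| ∈ [10, 30]
|AD| ∈ [0, 60]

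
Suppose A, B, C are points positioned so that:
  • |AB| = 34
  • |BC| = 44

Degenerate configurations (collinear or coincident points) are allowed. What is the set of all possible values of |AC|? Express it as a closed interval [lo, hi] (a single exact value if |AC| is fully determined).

|AB| ∈ {34}
|BC| ∈ {44}
|AC| ∈ [10, 78]

|AC| ∈ [10, 78]  (≈ [10.0000, 78.0000])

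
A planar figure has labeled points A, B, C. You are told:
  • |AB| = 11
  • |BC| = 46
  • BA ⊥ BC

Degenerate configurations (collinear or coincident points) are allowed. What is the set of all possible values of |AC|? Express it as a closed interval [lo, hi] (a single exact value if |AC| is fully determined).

|AC| = √(2237)  (≈ 47.2969)

|AB| ∈ {11}
|BC| ∈ {46}
|AC| ∈ {√(2237)}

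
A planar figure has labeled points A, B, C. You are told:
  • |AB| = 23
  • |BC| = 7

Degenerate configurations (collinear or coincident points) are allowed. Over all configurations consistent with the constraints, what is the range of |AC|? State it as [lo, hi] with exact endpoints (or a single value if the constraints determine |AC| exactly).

|AB| ∈ {23}
|BC| ∈ {7}
|AC| ∈ [16, 30]

|AC| ∈ [16, 30]  (≈ [16.0000, 30.0000])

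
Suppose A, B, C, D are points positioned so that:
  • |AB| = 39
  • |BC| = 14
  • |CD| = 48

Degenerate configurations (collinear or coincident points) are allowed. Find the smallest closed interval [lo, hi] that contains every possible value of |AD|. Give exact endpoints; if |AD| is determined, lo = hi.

|AD| ∈ [0, 101]  (≈ [0.0000, 101.0000])

|AB| ∈ {39}
|BC| ∈ {14}
|CD| ∈ {48}
|AC| ∈ [25, 53]
|BD| ∈ [34, 62]
|AD| ∈ [0, 101]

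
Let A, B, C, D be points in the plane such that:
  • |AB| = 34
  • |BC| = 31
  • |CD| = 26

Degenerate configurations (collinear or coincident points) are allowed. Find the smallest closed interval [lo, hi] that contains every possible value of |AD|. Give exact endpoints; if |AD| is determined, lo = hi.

|AB| ∈ {34}
|BC| ∈ {31}
|CD| ∈ {26}
|AC| ∈ [3, 65]
|BD| ∈ [5, 57]
|AD| ∈ [0, 91]

|AD| ∈ [0, 91]  (≈ [0.0000, 91.0000])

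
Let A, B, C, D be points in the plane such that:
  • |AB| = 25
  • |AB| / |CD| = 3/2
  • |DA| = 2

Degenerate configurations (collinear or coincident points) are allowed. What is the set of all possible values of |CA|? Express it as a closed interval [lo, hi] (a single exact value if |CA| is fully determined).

|AB| ∈ {25}
|AD| ∈ {2}
|CD| ∈ {50/3}
|BD| ∈ [23, 27]
|AC| ∈ [44/3, 56/3]
|BC| ∈ [19/3, 131/3]

|CA| ∈ [44/3, 56/3]  (≈ [14.6667, 18.6667])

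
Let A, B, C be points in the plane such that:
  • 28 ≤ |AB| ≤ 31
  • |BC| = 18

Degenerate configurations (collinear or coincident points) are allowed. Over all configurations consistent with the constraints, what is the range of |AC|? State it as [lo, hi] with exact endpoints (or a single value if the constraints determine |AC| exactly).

|AC| ∈ [10, 49]  (≈ [10.0000, 49.0000])

|AB| ∈ [28, 31]
|BC| ∈ {18}
|AC| ∈ [10, 49]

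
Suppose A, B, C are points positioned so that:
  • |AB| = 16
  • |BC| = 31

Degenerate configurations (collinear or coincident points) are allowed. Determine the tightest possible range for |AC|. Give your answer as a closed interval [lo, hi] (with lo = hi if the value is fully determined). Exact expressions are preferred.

|AC| ∈ [15, 47]  (≈ [15.0000, 47.0000])

|AB| ∈ {16}
|BC| ∈ {31}
|AC| ∈ [15, 47]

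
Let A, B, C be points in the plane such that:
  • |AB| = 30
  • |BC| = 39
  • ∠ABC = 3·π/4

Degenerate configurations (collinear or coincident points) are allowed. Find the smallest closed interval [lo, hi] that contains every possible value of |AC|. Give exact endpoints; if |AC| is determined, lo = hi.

|AC| = 3·√(130·√(2) + 269)  (≈ 63.8407)

|AB| ∈ {30}
|BC| ∈ {39}
|AC| ∈ {3·√(130·√(2) + 269)}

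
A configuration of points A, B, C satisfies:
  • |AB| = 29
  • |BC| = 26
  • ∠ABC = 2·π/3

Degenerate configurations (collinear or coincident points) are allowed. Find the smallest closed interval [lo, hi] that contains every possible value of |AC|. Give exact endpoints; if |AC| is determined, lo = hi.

|AC| = √(2271)  (≈ 47.6550)

|AB| ∈ {29}
|BC| ∈ {26}
|AC| ∈ {√(2271)}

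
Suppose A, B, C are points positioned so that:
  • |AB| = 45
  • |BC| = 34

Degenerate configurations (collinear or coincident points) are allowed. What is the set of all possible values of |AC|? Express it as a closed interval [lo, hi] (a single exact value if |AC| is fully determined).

|AC| ∈ [11, 79]  (≈ [11.0000, 79.0000])

|AB| ∈ {45}
|BC| ∈ {34}
|AC| ∈ [11, 79]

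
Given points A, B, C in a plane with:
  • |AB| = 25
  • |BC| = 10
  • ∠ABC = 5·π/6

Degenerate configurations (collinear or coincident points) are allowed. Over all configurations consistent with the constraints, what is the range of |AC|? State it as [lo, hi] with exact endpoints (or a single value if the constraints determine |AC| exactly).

|AC| = 5·√(10·√(3) + 29)  (≈ 34.0296)

|AB| ∈ {25}
|BC| ∈ {10}
|AC| ∈ {5·√(10·√(3) + 29)}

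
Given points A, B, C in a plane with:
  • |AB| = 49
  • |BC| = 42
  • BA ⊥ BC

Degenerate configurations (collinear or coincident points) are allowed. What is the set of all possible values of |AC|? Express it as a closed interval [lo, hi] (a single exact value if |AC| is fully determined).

|AB| ∈ {49}
|BC| ∈ {42}
|AC| ∈ {7·√(85)}

|AC| = 7·√(85)  (≈ 64.5368)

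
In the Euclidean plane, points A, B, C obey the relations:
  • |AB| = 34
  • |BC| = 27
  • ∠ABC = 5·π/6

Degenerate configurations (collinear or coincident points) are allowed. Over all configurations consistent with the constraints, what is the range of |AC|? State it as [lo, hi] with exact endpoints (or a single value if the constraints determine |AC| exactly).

|AB| ∈ {34}
|BC| ∈ {27}
|AC| ∈ {√(918·√(3) + 1885)}

|AC| = √(918·√(3) + 1885)  (≈ 58.9493)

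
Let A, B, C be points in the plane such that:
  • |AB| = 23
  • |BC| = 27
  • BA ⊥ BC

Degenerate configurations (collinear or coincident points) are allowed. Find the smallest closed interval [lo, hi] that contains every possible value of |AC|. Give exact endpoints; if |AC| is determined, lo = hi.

|AC| = √(1258)  (≈ 35.4683)

|AB| ∈ {23}
|BC| ∈ {27}
|AC| ∈ {√(1258)}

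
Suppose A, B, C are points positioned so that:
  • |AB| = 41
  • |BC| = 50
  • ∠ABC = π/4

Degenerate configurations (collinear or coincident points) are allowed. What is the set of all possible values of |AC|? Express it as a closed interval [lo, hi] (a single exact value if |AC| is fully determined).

|AC| = √(4181 - 2050·√(2))  (≈ 35.8031)

|AB| ∈ {41}
|BC| ∈ {50}
|AC| ∈ {√(4181 - 2050·√(2))}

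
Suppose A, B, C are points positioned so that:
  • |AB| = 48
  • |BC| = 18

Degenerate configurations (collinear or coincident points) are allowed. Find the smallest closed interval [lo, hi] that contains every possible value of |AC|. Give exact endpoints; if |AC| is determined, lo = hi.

|AB| ∈ {48}
|BC| ∈ {18}
|AC| ∈ [30, 66]

|AC| ∈ [30, 66]  (≈ [30.0000, 66.0000])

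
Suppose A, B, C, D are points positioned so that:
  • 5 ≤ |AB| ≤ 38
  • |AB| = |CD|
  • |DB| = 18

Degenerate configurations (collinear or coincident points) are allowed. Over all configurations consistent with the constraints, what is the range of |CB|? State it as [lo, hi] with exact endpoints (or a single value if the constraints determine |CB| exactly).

|CB| ∈ [0, 56]  (≈ [0.0000, 56.0000])

|AB| ∈ [5, 38]
|BD| ∈ {18}
|CD| ∈ [5, 38]
|AD| ∈ [0, 56]
|BC| ∈ [0, 56]
|AC| ∈ [0, 94]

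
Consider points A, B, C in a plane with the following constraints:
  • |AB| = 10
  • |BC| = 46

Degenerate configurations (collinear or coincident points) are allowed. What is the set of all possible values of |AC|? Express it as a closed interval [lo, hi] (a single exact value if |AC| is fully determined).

|AC| ∈ [36, 56]  (≈ [36.0000, 56.0000])

|AB| ∈ {10}
|BC| ∈ {46}
|AC| ∈ [36, 56]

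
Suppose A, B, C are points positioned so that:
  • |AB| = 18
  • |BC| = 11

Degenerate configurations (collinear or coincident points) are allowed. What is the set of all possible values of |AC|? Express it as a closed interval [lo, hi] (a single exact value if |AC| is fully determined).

|AC| ∈ [7, 29]  (≈ [7.0000, 29.0000])

|AB| ∈ {18}
|BC| ∈ {11}
|AC| ∈ [7, 29]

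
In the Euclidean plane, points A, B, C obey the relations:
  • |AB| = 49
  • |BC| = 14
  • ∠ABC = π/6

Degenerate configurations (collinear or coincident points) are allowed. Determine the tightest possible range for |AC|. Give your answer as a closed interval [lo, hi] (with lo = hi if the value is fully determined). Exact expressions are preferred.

|AB| ∈ {49}
|BC| ∈ {14}
|AC| ∈ {7·√(53 - 14·√(3))}

|AC| = 7·√(53 - 14·√(3))  (≈ 37.5342)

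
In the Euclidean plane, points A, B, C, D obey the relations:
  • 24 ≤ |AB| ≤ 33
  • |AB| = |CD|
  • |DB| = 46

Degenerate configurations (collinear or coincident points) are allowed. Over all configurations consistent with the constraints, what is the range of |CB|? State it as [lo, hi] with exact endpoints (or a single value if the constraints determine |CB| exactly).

|AB| ∈ [24, 33]
|BD| ∈ {46}
|CD| ∈ [24, 33]
|AD| ∈ [13, 79]
|BC| ∈ [13, 79]
|AC| ∈ [0, 112]

|CB| ∈ [13, 79]  (≈ [13.0000, 79.0000])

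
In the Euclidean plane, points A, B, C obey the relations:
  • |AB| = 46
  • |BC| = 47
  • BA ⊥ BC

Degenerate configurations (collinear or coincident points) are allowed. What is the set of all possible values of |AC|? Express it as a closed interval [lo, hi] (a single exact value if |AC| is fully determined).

|AB| ∈ {46}
|BC| ∈ {47}
|AC| ∈ {5·√(173)}

|AC| = 5·√(173)  (≈ 65.7647)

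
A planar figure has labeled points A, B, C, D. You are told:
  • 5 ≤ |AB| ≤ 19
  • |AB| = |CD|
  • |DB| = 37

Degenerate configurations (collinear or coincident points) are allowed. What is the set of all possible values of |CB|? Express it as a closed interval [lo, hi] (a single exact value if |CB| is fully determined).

|AB| ∈ [5, 19]
|BD| ∈ {37}
|CD| ∈ [5, 19]
|AD| ∈ [18, 56]
|BC| ∈ [18, 56]
|AC| ∈ [0, 75]

|CB| ∈ [18, 56]  (≈ [18.0000, 56.0000])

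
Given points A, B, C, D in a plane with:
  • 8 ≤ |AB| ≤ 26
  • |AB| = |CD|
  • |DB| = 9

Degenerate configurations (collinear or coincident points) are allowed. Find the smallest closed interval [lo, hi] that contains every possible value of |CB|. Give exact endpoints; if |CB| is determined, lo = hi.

|AB| ∈ [8, 26]
|BD| ∈ {9}
|CD| ∈ [8, 26]
|AD| ∈ [0, 35]
|BC| ∈ [0, 35]
|AC| ∈ [0, 61]

|CB| ∈ [0, 35]  (≈ [0.0000, 35.0000])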